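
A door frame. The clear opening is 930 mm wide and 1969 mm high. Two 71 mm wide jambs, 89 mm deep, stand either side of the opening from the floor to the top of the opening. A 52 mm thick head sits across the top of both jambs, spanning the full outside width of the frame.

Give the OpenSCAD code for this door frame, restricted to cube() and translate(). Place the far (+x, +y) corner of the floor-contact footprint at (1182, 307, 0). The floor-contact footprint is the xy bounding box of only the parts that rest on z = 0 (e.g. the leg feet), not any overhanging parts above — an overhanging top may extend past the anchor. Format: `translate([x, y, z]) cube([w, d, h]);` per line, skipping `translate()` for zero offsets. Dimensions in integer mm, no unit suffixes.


translate([110, 218, 0]) cube([71, 89, 1969]);
translate([1111, 218, 0]) cube([71, 89, 1969]);
translate([110, 218, 1969]) cube([1072, 89, 52]);


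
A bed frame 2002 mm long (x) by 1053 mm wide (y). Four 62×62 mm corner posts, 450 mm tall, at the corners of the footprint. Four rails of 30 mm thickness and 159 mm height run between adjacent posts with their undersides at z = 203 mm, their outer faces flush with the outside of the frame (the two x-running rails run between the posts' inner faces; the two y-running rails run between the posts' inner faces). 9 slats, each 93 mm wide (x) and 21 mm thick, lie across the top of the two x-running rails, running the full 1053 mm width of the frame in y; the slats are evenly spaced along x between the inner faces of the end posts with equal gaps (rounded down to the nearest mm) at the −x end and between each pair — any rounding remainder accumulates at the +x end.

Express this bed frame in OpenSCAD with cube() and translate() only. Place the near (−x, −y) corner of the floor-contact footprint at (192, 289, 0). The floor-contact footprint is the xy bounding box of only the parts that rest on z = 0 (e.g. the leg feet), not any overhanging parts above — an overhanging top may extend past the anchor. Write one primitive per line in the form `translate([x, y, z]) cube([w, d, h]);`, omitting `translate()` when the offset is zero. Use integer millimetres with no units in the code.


// slat z = rail_z + rail_h = 203 + 159 = 362
// slat gap = ⌊(1878 − 9·93) / 10⌋ = 104
translate([192, 289, 0]) cube([62, 62, 450]);
translate([192, 1280, 0]) cube([62, 62, 450]);
translate([2132, 289, 0]) cube([62, 62, 450]);
translate([2132, 1280, 0]) cube([62, 62, 450]);
translate([254, 289, 203]) cube([1878, 30, 159]);
translate([254, 1312, 203]) cube([1878, 30, 159]);
translate([192, 351, 203]) cube([30, 929, 159]);
translate([2164, 351, 203]) cube([30, 929, 159]);
translate([358, 289, 362]) cube([93, 1053, 21]);
translate([555, 289, 362]) cube([93, 1053, 21]);
translate([752, 289, 362]) cube([93, 1053, 21]);
translate([949, 289, 362]) cube([93, 1053, 21]);
translate([1146, 289, 362]) cube([93, 1053, 21]);
translate([1343, 289, 362]) cube([93, 1053, 21]);
translate([1540, 289, 362]) cube([93, 1053, 21]);
translate([1737, 289, 362]) cube([93, 1053, 21]);
translate([1934, 289, 362]) cube([93, 1053, 21]);


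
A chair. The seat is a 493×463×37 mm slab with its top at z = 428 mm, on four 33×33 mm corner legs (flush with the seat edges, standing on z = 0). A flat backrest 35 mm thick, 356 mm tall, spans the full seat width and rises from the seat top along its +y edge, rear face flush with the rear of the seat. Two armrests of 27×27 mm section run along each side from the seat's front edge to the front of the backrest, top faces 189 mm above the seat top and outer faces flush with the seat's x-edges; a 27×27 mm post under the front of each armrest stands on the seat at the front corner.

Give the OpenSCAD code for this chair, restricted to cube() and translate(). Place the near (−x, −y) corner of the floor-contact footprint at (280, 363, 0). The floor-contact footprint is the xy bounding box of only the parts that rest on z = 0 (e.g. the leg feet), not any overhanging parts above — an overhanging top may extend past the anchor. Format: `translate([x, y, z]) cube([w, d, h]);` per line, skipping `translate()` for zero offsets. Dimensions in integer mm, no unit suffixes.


// leg_h = 428 - 37 = 391
// arm post h = 189 - 27 = 162
translate([280, 363, 391]) cube([493, 463, 37]);
translate([280, 363, 0]) cube([33, 33, 391]);
translate([740, 363, 0]) cube([33, 33, 391]);
translate([280, 793, 0]) cube([33, 33, 391]);
translate([740, 793, 0]) cube([33, 33, 391]);
translate([280, 791, 428]) cube([493, 35, 356]);
translate([280, 363, 590]) cube([27, 428, 27]);
translate([746, 363, 590]) cube([27, 428, 27]);
translate([280, 363, 428]) cube([27, 27, 162]);
translate([746, 363, 428]) cube([27, 27, 162]);


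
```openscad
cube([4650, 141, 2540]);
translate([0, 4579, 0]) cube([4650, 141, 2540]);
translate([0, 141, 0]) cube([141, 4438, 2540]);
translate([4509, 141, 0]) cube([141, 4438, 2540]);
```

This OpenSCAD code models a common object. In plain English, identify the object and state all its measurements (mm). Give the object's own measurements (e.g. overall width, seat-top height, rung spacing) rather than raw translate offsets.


The wall frame of a small rectangular building: four walls, each 2540 mm tall and 141 mm thick, enclosing a footprint 4650 mm (x) by 4720 mm (y) outside-to-outside, with no floor or roof. The front and back walls (the −y and +y sides) span the full width; the two side walls fit between them.


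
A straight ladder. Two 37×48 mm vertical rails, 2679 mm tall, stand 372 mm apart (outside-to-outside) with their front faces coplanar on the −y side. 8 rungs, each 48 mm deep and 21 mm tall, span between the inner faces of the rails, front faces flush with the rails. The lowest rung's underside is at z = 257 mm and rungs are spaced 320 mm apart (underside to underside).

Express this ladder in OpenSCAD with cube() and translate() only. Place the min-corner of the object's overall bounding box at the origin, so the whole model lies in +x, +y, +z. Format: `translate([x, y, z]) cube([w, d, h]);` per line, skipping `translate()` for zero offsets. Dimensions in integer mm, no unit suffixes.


cube([37, 48, 2679]);
translate([335, 0, 0]) cube([37, 48, 2679]);
translate([37, 0, 257]) cube([298, 48, 21]);
translate([37, 0, 577]) cube([298, 48, 21]);
translate([37, 0, 897]) cube([298, 48, 21]);
translate([37, 0, 1217]) cube([298, 48, 21]);
translate([37, 0, 1537]) cube([298, 48, 21]);
translate([37, 0, 1857]) cube([298, 48, 21]);
translate([37, 0, 2177]) cube([298, 48, 21]);
translate([37, 0, 2497]) cube([298, 48, 21]);


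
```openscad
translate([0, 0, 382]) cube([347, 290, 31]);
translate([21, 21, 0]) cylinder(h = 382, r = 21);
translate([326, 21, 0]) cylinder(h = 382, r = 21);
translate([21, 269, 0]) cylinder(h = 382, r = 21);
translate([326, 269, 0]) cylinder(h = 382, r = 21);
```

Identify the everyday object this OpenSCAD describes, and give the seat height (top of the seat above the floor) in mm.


A stool. The seat height is 413 mm.

A 347×290×31 slab at z = 382 on four corner cylinders — a stool. The seat top is 382 + 31 = 413 mm.


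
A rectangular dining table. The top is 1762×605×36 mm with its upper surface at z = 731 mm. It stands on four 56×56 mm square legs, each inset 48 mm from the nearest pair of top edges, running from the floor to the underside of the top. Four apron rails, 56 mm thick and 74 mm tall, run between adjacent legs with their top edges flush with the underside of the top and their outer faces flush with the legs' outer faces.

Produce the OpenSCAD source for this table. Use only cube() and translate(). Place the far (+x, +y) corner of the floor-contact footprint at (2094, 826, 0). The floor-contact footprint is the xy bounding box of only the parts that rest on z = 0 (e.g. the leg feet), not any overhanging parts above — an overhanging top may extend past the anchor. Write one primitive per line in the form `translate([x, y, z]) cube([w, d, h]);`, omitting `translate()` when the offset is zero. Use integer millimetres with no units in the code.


translate([380, 269, 695]) cube([1762, 605, 36]);
translate([428, 317, 0]) cube([56, 56, 695]);
translate([2038, 317, 0]) cube([56, 56, 695]);
translate([428, 770, 0]) cube([56, 56, 695]);
translate([2038, 770, 0]) cube([56, 56, 695]);
translate([484, 317, 621]) cube([1554, 56, 74]);
translate([484, 770, 621]) cube([1554, 56, 74]);
translate([428, 373, 621]) cube([56, 397, 74]);
translate([2038, 373, 621]) cube([56, 397, 74]);


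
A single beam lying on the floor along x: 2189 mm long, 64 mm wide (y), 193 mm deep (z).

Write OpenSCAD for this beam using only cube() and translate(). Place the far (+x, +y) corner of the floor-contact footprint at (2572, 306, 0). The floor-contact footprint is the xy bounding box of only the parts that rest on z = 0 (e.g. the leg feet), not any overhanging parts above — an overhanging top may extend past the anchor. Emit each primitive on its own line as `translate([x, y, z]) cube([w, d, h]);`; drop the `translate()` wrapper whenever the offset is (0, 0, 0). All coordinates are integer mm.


translate([383, 242, 0]) cube([2189, 64, 193]);


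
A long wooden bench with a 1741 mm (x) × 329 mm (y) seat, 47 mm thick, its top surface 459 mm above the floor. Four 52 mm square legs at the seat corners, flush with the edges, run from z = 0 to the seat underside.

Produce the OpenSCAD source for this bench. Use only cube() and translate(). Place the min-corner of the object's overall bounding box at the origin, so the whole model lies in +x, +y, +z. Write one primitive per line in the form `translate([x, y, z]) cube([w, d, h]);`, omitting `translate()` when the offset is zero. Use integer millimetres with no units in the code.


// leg_h = 459 − 47 = 412
translate([0, 0, 412]) cube([1741, 329, 47]);
cube([52, 52, 412]);
translate([0, 277, 0]) cube([52, 52, 412]);
translate([1689, 0, 0]) cube([52, 52, 412]);
translate([1689, 277, 0]) cube([52, 52, 412]);


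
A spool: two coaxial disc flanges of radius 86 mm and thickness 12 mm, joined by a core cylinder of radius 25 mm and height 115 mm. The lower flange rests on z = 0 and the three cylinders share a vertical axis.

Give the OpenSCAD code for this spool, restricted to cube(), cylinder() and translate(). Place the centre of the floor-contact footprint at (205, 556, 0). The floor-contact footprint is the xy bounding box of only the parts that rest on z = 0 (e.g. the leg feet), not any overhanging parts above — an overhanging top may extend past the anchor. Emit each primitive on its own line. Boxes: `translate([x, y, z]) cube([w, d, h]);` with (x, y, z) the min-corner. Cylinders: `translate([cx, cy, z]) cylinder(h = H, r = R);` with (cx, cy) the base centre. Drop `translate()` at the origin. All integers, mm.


translate([205, 556, 0]) cylinder(h = 12, r = 86);
translate([205, 556, 12]) cylinder(h = 115, r = 25);
translate([205, 556, 127]) cylinder(h = 12, r = 86);


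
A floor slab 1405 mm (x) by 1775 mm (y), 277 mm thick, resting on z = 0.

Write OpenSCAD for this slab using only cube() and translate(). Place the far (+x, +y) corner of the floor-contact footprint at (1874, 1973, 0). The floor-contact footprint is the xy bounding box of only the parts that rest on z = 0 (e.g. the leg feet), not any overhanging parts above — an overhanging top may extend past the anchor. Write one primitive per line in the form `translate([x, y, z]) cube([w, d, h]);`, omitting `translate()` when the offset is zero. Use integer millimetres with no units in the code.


translate([469, 198, 0]) cube([1405, 1775, 277]);


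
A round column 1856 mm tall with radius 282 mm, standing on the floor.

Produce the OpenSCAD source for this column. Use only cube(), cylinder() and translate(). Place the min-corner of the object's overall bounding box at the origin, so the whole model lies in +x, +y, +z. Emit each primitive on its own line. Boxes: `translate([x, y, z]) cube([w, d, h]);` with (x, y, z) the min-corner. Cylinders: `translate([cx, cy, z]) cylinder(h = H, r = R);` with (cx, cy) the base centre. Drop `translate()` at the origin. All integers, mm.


translate([282, 282, 0]) cylinder(h = 1856, r = 282);


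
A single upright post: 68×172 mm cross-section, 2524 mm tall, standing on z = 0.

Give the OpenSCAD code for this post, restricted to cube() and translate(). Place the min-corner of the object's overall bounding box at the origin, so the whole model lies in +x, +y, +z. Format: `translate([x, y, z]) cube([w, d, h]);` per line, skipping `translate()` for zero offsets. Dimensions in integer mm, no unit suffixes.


cube([68, 172, 2524]);


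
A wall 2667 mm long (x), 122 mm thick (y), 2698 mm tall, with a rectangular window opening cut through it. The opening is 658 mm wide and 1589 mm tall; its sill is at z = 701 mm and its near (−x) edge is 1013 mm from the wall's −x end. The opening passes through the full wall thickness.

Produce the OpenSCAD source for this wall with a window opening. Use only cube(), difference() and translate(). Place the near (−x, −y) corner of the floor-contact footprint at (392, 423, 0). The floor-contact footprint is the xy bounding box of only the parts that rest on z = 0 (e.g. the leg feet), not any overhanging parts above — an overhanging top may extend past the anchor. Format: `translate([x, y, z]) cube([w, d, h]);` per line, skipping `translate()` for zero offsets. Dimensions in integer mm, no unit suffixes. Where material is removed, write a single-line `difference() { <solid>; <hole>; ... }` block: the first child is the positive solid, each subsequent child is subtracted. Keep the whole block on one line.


difference() { translate([392, 423, 0]) cube([2667, 122, 2698]); translate([1405, 423, 701]) cube([658, 122, 1589]); }


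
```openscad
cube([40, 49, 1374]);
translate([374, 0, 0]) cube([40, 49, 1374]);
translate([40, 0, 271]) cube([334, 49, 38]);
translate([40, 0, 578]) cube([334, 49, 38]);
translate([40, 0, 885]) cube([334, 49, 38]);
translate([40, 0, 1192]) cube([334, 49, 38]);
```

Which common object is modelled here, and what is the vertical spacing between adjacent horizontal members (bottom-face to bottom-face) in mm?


A ladder. The rung spacing is 307 mm.

Two tall 40×49 posts with 4 short bars between them — a ladder. Adjacent rungs sit at z = 271 and z = 578, so the spacing is 578 − 271 = 307 mm.


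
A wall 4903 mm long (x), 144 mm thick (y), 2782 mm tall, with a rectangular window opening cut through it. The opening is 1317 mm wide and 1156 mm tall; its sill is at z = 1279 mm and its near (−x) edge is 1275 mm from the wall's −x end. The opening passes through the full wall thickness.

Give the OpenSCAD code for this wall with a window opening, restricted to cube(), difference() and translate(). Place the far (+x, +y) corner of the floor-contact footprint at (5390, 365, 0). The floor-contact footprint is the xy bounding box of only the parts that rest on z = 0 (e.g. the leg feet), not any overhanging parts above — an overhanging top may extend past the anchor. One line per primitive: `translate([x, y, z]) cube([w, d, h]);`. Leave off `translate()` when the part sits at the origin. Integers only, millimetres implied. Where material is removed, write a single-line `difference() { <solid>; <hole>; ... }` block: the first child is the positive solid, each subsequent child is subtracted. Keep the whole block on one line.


difference() { translate([487, 221, 0]) cube([4903, 144, 2782]); translate([1762, 221, 1279]) cube([1317, 144, 1156]); }


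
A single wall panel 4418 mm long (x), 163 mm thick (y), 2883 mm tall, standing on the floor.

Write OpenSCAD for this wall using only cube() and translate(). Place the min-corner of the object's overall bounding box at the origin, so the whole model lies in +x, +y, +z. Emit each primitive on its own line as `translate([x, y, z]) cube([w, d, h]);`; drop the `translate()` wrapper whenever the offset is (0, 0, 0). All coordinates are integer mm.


cube([4418, 163, 2883]);


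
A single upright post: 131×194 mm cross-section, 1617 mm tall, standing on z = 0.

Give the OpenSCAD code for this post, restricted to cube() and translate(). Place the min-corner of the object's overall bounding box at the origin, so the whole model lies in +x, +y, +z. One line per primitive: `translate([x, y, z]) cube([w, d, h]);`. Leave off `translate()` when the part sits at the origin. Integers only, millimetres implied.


cube([131, 194, 1617]);


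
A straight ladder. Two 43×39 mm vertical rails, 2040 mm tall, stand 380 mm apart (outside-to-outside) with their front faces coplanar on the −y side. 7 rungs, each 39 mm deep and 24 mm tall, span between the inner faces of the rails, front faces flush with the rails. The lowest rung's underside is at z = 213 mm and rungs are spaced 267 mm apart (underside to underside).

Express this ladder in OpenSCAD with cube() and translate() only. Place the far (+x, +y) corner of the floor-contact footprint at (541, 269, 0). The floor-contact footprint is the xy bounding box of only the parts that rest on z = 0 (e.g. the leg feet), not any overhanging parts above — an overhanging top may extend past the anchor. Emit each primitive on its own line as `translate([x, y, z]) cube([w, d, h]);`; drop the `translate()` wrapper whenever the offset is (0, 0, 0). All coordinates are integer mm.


translate([161, 230, 0]) cube([43, 39, 2040]);
translate([498, 230, 0]) cube([43, 39, 2040]);
translate([204, 230, 213]) cube([294, 39, 24]);
translate([204, 230, 480]) cube([294, 39, 24]);
translate([204, 230, 747]) cube([294, 39, 24]);
translate([204, 230, 1014]) cube([294, 39, 24]);
translate([204, 230, 1281]) cube([294, 39, 24]);
translate([204, 230, 1548]) cube([294, 39, 24]);
translate([204, 230, 1815]) cube([294, 39, 24]);


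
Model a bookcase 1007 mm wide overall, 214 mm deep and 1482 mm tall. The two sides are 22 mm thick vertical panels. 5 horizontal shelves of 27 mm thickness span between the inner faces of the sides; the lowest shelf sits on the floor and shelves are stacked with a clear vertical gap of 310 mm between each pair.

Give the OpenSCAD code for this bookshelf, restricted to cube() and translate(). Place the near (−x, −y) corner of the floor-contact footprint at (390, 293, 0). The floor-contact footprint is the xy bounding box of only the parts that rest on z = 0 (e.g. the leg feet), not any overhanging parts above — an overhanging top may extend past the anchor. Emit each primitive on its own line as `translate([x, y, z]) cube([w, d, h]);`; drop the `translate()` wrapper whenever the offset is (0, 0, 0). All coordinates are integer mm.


translate([390, 293, 0]) cube([22, 214, 1482]);
translate([1375, 293, 0]) cube([22, 214, 1482]);
translate([412, 293, 0]) cube([963, 214, 27]);
translate([412, 293, 337]) cube([963, 214, 27]);
translate([412, 293, 674]) cube([963, 214, 27]);
translate([412, 293, 1011]) cube([963, 214, 27]);
translate([412, 293, 1348]) cube([963, 214, 27]);


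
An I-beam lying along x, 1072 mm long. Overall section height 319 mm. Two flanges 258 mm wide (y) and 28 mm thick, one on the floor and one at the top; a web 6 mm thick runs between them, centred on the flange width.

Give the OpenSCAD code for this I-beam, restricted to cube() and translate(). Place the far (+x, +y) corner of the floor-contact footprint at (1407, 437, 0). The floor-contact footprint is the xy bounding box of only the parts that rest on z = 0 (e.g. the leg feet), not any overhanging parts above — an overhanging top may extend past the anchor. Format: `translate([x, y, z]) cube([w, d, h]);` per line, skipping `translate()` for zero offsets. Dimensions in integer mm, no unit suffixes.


translate([335, 179, 0]) cube([1072, 258, 28]);
translate([335, 305, 28]) cube([1072, 6, 263]);
translate([335, 179, 291]) cube([1072, 258, 28]);


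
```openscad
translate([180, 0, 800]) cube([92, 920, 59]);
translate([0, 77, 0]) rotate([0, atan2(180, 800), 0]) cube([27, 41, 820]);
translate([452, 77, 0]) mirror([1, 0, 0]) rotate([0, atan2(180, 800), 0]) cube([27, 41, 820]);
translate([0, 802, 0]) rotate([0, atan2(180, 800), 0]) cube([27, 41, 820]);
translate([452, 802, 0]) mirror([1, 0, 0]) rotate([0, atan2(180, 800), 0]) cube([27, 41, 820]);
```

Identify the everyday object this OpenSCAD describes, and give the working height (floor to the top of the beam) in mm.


A sawhorse. The overall height is 859 mm.

A beam across two mirrored pairs of raked legs — a sawhorse. The beam's underside is at z = 800 (matching the legs' vertical rise in atan2(180, 800)) and the beam is 59 mm tall, so its top is at 800 + 59 = 859 mm. The raked legs top out at the beam's underside, so that is the highest point.


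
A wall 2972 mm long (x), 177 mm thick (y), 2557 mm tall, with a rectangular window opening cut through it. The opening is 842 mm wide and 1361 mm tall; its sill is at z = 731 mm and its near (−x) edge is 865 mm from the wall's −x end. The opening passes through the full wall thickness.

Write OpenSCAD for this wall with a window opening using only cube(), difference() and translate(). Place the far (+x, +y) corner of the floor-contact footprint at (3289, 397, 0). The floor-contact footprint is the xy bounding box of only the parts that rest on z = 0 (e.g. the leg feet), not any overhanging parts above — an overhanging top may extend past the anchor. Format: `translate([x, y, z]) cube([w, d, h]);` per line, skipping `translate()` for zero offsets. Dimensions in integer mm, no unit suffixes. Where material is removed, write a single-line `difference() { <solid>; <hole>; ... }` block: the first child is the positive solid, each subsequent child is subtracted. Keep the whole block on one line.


difference() { translate([317, 220, 0]) cube([2972, 177, 2557]); translate([1182, 220, 731]) cube([842, 177, 1361]); }


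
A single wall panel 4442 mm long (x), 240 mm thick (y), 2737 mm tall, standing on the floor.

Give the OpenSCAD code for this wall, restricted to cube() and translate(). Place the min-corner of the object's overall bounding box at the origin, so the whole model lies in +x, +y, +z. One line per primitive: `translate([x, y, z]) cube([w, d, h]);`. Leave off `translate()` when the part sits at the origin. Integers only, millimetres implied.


cube([4442, 240, 2737]);


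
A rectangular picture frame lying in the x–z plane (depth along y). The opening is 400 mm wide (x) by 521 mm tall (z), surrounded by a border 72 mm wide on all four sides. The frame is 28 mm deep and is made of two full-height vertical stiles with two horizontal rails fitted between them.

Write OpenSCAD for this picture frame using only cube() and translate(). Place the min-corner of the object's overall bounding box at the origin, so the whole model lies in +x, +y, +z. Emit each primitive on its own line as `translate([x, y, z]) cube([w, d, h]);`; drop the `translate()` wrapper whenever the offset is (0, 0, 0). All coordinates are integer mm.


cube([72, 28, 665]);
translate([472, 0, 0]) cube([72, 28, 665]);
translate([72, 0, 0]) cube([400, 28, 72]);
translate([72, 0, 593]) cube([400, 28, 72]);


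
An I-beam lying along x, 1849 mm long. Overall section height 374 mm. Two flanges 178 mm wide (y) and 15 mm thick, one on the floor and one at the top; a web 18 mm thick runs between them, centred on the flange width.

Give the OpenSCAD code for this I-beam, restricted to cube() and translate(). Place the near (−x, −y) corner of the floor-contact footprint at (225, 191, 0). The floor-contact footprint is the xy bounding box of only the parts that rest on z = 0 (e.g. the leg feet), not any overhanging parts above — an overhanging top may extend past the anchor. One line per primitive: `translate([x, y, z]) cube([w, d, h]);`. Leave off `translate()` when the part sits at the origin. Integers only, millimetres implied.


translate([225, 191, 0]) cube([1849, 178, 15]);
translate([225, 271, 15]) cube([1849, 18, 344]);
translate([225, 191, 359]) cube([1849, 178, 15]);


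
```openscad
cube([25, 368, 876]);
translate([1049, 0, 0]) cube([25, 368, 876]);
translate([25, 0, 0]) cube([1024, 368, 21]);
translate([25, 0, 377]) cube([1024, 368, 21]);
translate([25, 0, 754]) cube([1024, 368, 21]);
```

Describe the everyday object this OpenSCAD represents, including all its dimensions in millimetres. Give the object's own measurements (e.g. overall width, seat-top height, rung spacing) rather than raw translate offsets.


An open bookshelf. Two side panels, each 25 mm thick, 368 mm deep and 876 mm tall, stand 1074 mm apart (outside-to-outside). Between them sit 3 shelves, each 21 mm thick and 368 mm deep, spanning the full gap between the sides. The bottom shelf rests on the floor (its underside at z = 0) and the clear gap between one shelf's top and the next shelf's underside is 356 mm.


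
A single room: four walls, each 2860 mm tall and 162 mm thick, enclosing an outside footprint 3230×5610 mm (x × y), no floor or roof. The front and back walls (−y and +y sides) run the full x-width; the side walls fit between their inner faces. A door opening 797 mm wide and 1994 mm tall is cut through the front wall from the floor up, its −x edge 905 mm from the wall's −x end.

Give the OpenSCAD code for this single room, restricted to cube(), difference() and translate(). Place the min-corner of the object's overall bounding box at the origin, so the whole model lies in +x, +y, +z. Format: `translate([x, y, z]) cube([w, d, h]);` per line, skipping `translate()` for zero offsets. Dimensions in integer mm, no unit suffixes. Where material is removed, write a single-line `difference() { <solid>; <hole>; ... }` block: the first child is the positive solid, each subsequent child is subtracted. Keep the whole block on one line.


difference() { cube([3230, 162, 2860]); translate([905, 0, 0]) cube([797, 162, 1994]); }
translate([0, 5448, 0]) cube([3230, 162, 2860]);
translate([0, 162, 0]) cube([162, 5286, 2860]);
translate([3068, 162, 0]) cube([162, 5286, 2860]);


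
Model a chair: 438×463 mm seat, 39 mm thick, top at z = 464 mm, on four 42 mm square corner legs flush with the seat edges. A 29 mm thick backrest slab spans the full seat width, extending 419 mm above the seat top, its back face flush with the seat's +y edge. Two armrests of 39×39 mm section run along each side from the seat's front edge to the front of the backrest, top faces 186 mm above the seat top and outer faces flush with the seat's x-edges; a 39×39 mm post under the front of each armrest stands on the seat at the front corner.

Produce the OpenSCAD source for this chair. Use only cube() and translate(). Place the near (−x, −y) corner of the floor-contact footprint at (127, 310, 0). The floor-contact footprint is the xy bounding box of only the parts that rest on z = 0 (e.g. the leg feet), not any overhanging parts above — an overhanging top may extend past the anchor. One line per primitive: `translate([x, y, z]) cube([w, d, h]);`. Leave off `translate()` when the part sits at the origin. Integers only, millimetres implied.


translate([127, 310, 425]) cube([438, 463, 39]);
translate([127, 310, 0]) cube([42, 42, 425]);
translate([523, 310, 0]) cube([42, 42, 425]);
translate([127, 731, 0]) cube([42, 42, 425]);
translate([523, 731, 0]) cube([42, 42, 425]);
translate([127, 744, 464]) cube([438, 29, 419]);
translate([127, 310, 611]) cube([39, 434, 39]);
translate([526, 310, 611]) cube([39, 434, 39]);
translate([127, 310, 464]) cube([39, 39, 147]);
translate([526, 310, 464]) cube([39, 39, 147]);


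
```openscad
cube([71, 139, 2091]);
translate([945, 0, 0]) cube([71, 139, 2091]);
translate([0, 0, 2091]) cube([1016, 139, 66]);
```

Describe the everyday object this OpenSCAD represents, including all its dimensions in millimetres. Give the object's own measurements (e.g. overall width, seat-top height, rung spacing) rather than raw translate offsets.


A door frame. The clear opening is 874 mm wide and 2091 mm high. Two 71 mm wide jambs, 139 mm deep, stand either side of the opening from the floor to the top of the opening. A 66 mm thick head sits across the top of both jambs, spanning the full outside width of the frame.


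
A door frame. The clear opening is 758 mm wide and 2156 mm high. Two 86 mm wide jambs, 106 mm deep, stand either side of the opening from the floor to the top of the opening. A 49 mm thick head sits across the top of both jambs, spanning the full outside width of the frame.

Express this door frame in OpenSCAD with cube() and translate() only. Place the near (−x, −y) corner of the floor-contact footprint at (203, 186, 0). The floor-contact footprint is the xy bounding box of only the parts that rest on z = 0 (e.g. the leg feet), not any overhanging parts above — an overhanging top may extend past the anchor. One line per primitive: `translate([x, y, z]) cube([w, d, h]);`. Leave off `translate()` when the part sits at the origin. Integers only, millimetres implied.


translate([203, 186, 0]) cube([86, 106, 2156]);
translate([1047, 186, 0]) cube([86, 106, 2156]);
translate([203, 186, 2156]) cube([930, 106, 49]);


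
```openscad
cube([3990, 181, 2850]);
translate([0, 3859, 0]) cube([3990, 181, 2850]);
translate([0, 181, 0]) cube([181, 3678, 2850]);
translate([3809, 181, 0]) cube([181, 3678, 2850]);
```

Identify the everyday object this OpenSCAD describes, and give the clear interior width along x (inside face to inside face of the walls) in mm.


A house (or room) frame. The interior width is 3628 mm.

Four 2850 mm walls enclosing a rectangle with no floor or roof — a room or house frame. Outside width is 3990 mm and wall thickness is 181 mm, so the interior width is 3990 − 2 × 181 = 3628 mm.


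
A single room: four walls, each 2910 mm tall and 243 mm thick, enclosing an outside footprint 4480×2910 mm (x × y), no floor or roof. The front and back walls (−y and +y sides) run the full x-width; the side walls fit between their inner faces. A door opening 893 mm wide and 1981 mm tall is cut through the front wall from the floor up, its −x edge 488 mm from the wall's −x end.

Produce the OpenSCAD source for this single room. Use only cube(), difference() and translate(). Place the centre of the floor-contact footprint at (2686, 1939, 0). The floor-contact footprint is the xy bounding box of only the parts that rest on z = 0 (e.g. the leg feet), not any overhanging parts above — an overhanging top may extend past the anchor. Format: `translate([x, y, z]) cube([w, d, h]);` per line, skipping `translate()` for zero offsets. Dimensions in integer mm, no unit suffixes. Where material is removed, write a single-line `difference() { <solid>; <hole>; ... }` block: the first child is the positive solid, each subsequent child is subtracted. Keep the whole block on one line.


difference() { translate([446, 484, 0]) cube([4480, 243, 2910]); translate([934, 484, 0]) cube([893, 243, 1981]); }
translate([446, 3151, 0]) cube([4480, 243, 2910]);
translate([446, 727, 0]) cube([243, 2424, 2910]);
translate([4683, 727, 0]) cube([243, 2424, 2910]);


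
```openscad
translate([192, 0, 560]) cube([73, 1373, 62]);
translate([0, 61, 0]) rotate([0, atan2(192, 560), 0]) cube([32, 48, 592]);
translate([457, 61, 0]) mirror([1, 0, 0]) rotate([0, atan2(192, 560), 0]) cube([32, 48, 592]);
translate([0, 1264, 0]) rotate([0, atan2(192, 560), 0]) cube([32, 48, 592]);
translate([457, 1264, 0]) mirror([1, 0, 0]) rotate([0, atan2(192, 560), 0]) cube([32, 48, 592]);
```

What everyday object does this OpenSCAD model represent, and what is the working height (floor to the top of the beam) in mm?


A sawhorse. The overall height is 622 mm.

A beam across two mirrored pairs of raked legs — a sawhorse. The beam's underside is at z = 560 (matching the legs' vertical rise in atan2(192, 560)) and the beam is 62 mm tall, so its top is at 560 + 62 = 622 mm. The raked legs top out at the beam's underside, so that is the highest point.


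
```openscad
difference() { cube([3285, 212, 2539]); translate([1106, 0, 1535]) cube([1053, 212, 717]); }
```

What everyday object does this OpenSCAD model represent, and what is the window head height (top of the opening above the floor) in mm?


A wall with a window opening. The window head height is 2252 mm.

A wall with a rectangular opening subtracted — a window. Sill at z = 1535, opening 717 mm tall, so the head is at 1535 + 717 = 2252 mm.


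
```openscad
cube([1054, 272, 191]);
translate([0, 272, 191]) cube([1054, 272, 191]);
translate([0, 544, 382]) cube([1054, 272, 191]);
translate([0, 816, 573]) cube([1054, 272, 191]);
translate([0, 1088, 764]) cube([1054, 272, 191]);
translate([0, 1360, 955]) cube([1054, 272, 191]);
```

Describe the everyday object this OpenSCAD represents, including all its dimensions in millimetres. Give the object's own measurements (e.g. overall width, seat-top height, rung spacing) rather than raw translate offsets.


A straight staircase of 6 solid steps. Each step is 1054 mm wide (x), 272 mm deep (y, the going) and 191 mm tall (the rise). The first step rests on the floor; each subsequent step sits one going further in +y and one rise higher in +z, directly behind and above the previous step with no overlap.


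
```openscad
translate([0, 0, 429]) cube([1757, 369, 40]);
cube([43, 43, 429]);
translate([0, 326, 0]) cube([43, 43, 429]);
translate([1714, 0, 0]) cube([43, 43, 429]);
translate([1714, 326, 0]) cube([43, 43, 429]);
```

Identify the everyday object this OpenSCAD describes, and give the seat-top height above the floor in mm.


A bench. The seat-top height is 469 mm.

A long slab on four corner posts — a bench. The slab sits at z = 429 with thickness 40, so the top is 429 + 40 = 469 mm.


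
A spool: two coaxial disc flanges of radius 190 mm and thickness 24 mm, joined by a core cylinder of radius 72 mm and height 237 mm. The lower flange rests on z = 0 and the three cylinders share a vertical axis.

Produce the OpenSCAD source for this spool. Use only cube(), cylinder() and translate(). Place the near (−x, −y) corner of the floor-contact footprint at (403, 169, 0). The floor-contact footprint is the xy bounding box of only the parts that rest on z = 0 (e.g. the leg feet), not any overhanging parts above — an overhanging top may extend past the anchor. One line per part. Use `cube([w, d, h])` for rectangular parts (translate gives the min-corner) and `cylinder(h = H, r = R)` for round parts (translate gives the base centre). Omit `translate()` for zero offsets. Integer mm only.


translate([593, 359, 0]) cylinder(h = 24, r = 190);
translate([593, 359, 24]) cylinder(h = 237, r = 72);
translate([593, 359, 261]) cylinder(h = 24, r = 190);


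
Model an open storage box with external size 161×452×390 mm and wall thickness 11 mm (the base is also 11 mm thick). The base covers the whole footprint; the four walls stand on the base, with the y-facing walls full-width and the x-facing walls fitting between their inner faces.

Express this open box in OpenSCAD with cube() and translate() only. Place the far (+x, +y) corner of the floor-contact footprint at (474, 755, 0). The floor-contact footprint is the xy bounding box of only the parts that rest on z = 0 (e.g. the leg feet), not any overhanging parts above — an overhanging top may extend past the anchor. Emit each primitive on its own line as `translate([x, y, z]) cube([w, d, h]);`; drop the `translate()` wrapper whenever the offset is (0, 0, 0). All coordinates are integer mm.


translate([313, 303, 0]) cube([161, 452, 11]);
translate([313, 303, 11]) cube([161, 11, 379]);
translate([313, 744, 11]) cube([161, 11, 379]);
translate([313, 314, 11]) cube([11, 430, 379]);
translate([463, 314, 11]) cube([11, 430, 379]);


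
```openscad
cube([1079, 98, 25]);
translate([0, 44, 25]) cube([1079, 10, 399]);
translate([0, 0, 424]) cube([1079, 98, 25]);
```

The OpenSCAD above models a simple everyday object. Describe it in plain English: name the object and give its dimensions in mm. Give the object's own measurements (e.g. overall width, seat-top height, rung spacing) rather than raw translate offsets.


An I-beam lying along x, 1079 mm long. Overall section height 449 mm. Two flanges 98 mm wide (y) and 25 mm thick, one on the floor and one at the top; a web 10 mm thick runs between them, centred on the flange width.


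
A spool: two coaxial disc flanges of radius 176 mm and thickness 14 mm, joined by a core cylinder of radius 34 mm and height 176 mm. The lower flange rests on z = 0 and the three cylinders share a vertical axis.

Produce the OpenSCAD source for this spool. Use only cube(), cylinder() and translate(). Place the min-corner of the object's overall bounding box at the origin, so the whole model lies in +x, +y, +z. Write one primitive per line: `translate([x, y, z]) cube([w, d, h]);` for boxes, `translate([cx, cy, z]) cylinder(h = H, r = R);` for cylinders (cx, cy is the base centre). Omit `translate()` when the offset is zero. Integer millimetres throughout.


translate([176, 176, 0]) cylinder(h = 14, r = 176);
translate([176, 176, 14]) cylinder(h = 176, r = 34);
translate([176, 176, 190]) cylinder(h = 14, r = 176);


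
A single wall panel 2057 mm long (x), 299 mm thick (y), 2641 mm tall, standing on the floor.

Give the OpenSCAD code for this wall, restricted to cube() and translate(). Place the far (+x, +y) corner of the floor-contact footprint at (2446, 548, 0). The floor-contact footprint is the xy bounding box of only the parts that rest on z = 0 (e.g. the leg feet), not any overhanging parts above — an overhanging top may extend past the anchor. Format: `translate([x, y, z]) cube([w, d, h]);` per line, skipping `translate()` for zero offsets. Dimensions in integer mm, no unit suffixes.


translate([389, 249, 0]) cube([2057, 299, 2641]);


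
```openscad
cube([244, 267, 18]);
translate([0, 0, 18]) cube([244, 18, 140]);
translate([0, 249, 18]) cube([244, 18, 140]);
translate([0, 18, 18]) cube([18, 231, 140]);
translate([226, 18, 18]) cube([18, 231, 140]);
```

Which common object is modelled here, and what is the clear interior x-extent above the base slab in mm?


An open box. The internal width is 208 mm.

A 244×267 base slab with four walls standing on it — an open box. The base is 244 mm wide and the walls are 18 mm thick, so the internal width is 244 − 2 × 18 = 208 mm.


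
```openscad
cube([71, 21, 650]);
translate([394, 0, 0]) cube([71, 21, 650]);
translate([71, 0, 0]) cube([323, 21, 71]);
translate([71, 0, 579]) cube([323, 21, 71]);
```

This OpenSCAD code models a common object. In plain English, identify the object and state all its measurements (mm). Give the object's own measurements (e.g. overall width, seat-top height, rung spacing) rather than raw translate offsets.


A rectangular picture frame lying in the x–z plane (depth along y). The opening is 323 mm wide (x) by 508 mm tall (z), surrounded by a border 71 mm wide on all four sides. The frame is 21 mm deep and is made of two full-height vertical stiles with two horizontal rails fitted between them.


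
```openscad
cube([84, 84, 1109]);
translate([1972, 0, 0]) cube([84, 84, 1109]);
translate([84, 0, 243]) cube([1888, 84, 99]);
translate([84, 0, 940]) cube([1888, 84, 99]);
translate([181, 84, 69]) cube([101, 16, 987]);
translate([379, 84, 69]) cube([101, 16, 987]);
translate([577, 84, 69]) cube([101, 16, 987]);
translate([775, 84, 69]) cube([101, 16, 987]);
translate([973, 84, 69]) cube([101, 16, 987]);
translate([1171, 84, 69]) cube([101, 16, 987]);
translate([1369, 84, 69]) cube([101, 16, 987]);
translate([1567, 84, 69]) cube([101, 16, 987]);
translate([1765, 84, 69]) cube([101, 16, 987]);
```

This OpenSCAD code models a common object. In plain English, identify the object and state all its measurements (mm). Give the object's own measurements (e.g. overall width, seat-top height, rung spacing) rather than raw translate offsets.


A fence section. Two 84×84 mm posts, 1109 mm tall, stand on the floor with a clear span of 1888 mm between their inner faces. Two horizontal rails of 84×99 mm section span the gap between the posts with their undersides at z = 243 mm and z = 940 mm, flush with the posts' −y face. 9 pickets, each 101 mm wide, 16 mm thick and 987 mm tall, are fixed to the +y face of the rails with their bottoms at z = 69 mm, spaced across the span with a 97 mm gap after the −x post and between neighbouring pickets, with 106 mm left before the +x post.
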